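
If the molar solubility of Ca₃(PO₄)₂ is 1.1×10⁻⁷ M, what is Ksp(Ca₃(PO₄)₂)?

Ksp = 1.7×10⁻³³

Ca₃(PO₄)₂(s) ⇌ 3 Ca²⁺(aq) + 2 PO₄³⁻(aq)
For each mole of Ca₃(PO₄)₂ that dissolves per liter, [Ca²⁺] = 3s and [PO₄³⁻] = 2s; let s denote this solubility.
Ksp = [Ca²⁺]^3[PO₄³⁻]^2 = (3s)^3 · (2s)^2 = 108s^5
Ksp = 108 × (1.1×10⁻⁷)^5 = 1.7×10⁻³³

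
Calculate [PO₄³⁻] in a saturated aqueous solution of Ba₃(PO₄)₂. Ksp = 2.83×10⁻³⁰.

Ba₃(PO₄)₂(s) ⇌ 3 Ba²⁺(aq) + 2 PO₄³⁻(aq)
Let s be the molar solubility. Then [Ba²⁺] = 3s and [PO₄³⁻] = 2s.
Ksp = [Ba²⁺]^3[PO₄³⁻]^2 = (3s)^3 · (2s)^2 = 108s^5 = 2.83×10⁻³⁰
s = 4.83×10⁻⁷ mol/L
[PO₄³⁻] = 2s = 9.65×10⁻⁷ mol/L

9.65×10⁻⁷ M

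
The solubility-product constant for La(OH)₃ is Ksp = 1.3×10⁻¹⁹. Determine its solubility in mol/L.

La(OH)₃(s) ⇌ La³⁺(aq) + 3 OH⁻(aq)
With molar solubility s: [La³⁺] = s, [OH⁻] = 3s.
Ksp = [La³⁺][OH⁻]^3 = s · (3s)^3 = 27s^4
27s^4 = 1.3×10⁻¹⁹  ⇒  s^4 = 4.8×10⁻²¹
s = 8.3×10⁻⁶ mol/L

8.3×10⁻⁶ M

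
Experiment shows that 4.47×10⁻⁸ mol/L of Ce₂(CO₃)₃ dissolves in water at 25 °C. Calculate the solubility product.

Ce₂(CO₃)₃(s) ⇌ 2 Ce³⁺(aq) + 3 CO₃²⁻(aq)
Let s be the molar solubility. Then [Ce³⁺] = 2s and [CO₃²⁻] = 3s.
Ksp = [Ce³⁺]^2[CO₃²⁻]^3 = (2s)^2 · (3s)^3 = 108s^5
Ksp = 108 × (4.47×10⁻⁸)^5 = 1.93×10⁻³⁵

Ksp = 1.93×10⁻³⁵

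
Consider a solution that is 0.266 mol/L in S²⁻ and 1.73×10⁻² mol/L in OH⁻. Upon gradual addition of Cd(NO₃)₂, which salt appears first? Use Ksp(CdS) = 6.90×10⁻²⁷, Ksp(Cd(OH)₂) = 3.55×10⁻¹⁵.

CdS

The threshold for precipitation is Q = Ksp.
For CdS: [Cd²⁺] = (Ksp/[S²⁻]) = 2.59×10⁻²⁶ mol/L
For Cd(OH)₂: [Cd²⁺] = (Ksp/[OH⁻]^2) = 1.19×10⁻¹¹ mol/L
CdS requires the lower [Cd²⁺], so it precipitates first.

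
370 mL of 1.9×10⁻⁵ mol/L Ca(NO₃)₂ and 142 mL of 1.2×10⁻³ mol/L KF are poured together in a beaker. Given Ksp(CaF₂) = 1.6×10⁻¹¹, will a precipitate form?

No

After mixing, V = 370 mL + 142 mL = 512 mL.
[Ca²⁺] = (1.9×10⁻⁵)(370)/512 = 1.4×10⁻⁵ mol/L
[F⁻] = (1.2×10⁻³)(142)/512 = 3.3×10⁻⁴ mol/L
Q = [Ca²⁺][F⁻]^2 = 1.5×10⁻¹²
Since Q (1.5×10⁻¹²) is less than Ksp (1.6×10⁻¹¹), no CaF₂ precipitates.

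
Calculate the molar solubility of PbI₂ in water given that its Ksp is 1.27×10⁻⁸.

1.47×10⁻³ M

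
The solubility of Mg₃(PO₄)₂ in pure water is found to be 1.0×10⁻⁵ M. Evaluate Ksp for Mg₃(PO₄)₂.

Ksp = 1.1×10⁻²³

Mg₃(PO₄)₂(s) ⇌ 3 Mg²⁺(aq) + 2 PO₄³⁻(aq)
With molar solubility s: [Mg²⁺] = 3s, [PO₄³⁻] = 2s.
Ksp = [Mg²⁺]^3[PO₄³⁻]^2 = (3s)^3 · (2s)^2 = 108s^5
Ksp = 108 × (1.0×10⁻⁵)^5 = 1.1×10⁻²³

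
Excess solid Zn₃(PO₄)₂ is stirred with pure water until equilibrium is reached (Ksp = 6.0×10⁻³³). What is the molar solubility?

1.4×10⁻⁷ M

Zn₃(PO₄)₂(s) ⇌ 3 Zn²⁺(aq) + 2 PO₄³⁻(aq)
Let s be the molar solubility. Then [Zn²⁺] = 3s and [PO₄³⁻] = 2s.
Ksp = [Zn²⁺]^3[PO₄³⁻]^2 = (3s)^3 · (2s)^2 = 108s^5
108s^5 = 6.0×10⁻³³  ⇒  s^5 = 5.6×10⁻³⁵
s = (5.6×10⁻³⁵)^(1/5) = 1.4×10⁻⁷ mol L⁻¹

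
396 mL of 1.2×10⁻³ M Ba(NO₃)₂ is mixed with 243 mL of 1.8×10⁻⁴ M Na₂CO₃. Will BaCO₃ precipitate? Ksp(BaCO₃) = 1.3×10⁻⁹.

The combined volume is 639 mL.
[Ba²⁺] = (1.2×10⁻³)(396)/639 = 7.4×10⁻⁴ M
[CO₃²⁻] = (1.8×10⁻⁴)(243)/639 = 6.8×10⁻⁵ M
Q = [Ba²⁺][CO₃²⁻] = 5.1×10⁻⁸
Because Q > Ksp (5.1×10⁻⁸ vs 1.3×10⁻⁹), a precipitate of BaCO₃ forms.

Yes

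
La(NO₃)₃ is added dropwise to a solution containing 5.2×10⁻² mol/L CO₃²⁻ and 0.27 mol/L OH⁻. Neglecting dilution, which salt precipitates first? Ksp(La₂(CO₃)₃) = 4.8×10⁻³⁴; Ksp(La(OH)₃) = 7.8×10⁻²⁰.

Each salt precipitates once Q = Ksp for that salt.
For La₂(CO₃)₃: [La³⁺] = (Ksp/[CO₃²⁻]^3)^(1/2) = 1.8×10⁻¹⁵ mol/L
For La(OH)₃: [La³⁺] = (Ksp/[OH⁻]^3) = 4.0×10⁻¹⁸ mol/L
Since La(OH)₃ needs less La³⁺ to reach saturation, it precipitates first.

La(OH)₃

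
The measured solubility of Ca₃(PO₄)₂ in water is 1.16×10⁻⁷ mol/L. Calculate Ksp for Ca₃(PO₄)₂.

Ksp = 2.27×10⁻³³

Ca₃(PO₄)₂(s) ⇌ 3 Ca²⁺(aq) + 2 PO₄³⁻(aq)
Call the molar solubility s, so that [Ca²⁺] = 3s and [PO₄³⁻] = 2s.
Ksp = [Ca²⁺]^3[PO₄³⁻]^2 = (3s)^3 · (2s)^2 = 108s^5
Ksp = 108 × (1.16×10⁻⁷)^5 = 2.27×10⁻³³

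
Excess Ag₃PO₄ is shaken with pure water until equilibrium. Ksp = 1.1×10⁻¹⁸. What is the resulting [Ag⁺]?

4.3×10⁻⁵ M

Ag₃PO₄(s) ⇌ 3 Ag⁺(aq) + PO₄³⁻(aq)
Let s be the molar solubility. Then [Ag⁺] = 3s and [PO₄³⁻] = s.
Ksp = [Ag⁺]^3[PO₄³⁻] = (3s)^3 · s = 27s^4 = 1.1×10⁻¹⁸
s = 1.4×10⁻⁵ M
[Ag⁺] = 3s = 4.3×10⁻⁵ M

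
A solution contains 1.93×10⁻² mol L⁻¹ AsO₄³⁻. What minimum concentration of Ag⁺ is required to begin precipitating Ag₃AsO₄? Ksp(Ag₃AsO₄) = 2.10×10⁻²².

2.22×10⁻⁷ M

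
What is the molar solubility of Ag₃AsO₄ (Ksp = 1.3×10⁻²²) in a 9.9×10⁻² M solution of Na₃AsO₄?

3.7×10⁻⁸ M

Ag₃AsO₄(s) ⇌ 3 Ag⁺(aq) + AsO₄³⁻(aq)
AsO₄³⁻ is already present at 9.9×10⁻² M. If s mol/L of Ag₃AsO₄ dissolves, [Ag⁺] = 3s while [AsO₄³⁻] ≈ 9.9×10⁻² M.
Ksp = [Ag⁺]^3[AsO₄³⁻] = (3s)^3(9.9×10⁻²)
(3s)^3 = 1.3×10⁻²² / (9.9×10⁻²) = 1.3×10⁻²¹
s = 3.7×10⁻⁸ M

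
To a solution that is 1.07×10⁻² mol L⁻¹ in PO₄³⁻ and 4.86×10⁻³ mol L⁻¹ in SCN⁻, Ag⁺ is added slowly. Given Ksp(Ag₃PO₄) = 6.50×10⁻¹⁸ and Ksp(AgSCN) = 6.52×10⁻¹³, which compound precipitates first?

The threshold for precipitation is Q = Ksp.
For Ag₃PO₄: [Ag⁺] = (Ksp/[PO₄³⁻])^(1/3) = 8.47×10⁻⁶ mol L⁻¹
For AgSCN: [Ag⁺] = (Ksp/[SCN⁻]) = 1.34×10⁻¹⁰ mol L⁻¹
Since AgSCN needs less Ag⁺ to reach saturation, it precipitates first.

AgSCN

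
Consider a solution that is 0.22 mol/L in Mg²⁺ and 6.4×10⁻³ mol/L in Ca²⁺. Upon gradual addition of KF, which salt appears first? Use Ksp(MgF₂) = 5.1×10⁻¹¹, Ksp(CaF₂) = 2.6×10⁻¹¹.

Precipitation begins when Q = Ksp.
For MgF₂: [F⁻] = (Ksp/[Mg²⁺])^(1/2) = 1.5×10⁻⁵ mol/L
For CaF₂: [F⁻] = (Ksp/[Ca²⁺])^(1/2) = 6.4×10⁻⁵ mol/L
The smaller threshold [F⁻] is reached first, so MgF₂ precipitates first.

MgF₂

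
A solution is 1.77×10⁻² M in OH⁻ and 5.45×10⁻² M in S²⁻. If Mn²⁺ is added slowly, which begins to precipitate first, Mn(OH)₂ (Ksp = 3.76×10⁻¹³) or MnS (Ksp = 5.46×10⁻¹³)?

Precipitation of each salt begins when its ion product equals Ksp.
For Mn(OH)₂: [Mn²⁺] = (Ksp/[OH⁻]^2) = 1.20×10⁻⁹ M
For MnS: [Mn²⁺] = (Ksp/[S²⁻]) = 1.00×10⁻¹¹ M
MnS requires the lower [Mn²⁺], so it precipitates first.

MnS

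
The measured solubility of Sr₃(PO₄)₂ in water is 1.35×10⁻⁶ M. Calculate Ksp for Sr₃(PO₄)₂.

Ksp = 4.84×10⁻²⁸

Sr₃(PO₄)₂(s) ⇌ 3 Sr²⁺(aq) + 2 PO₄³⁻(aq)
Call the molar solubility s, so that [Sr²⁺] = 3s and [PO₄³⁻] = 2s.
Ksp = [Sr²⁺]^3[PO₄³⁻]^2 = (3s)^3 · (2s)^2 = 108s^5
Ksp = 108 × (1.35×10⁻⁶)^5 = 4.84×10⁻²⁸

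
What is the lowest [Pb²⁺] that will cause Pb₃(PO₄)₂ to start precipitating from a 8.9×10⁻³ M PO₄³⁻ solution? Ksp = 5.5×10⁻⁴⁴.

8.9×10⁻¹⁴ M

Each salt precipitates once Q = Ksp for that salt.
Pb₃(PO₄)₂(s) ⇌ 3 Pb²⁺(aq) + 2 PO₄³⁻(aq)
Ksp = [Pb²⁺]^3[PO₄³⁻]^2 = [Pb²⁺]^3(8.9×10⁻³)^2
[Pb²⁺]^3 = 5.5×10⁻⁴⁴ / (8.9×10⁻³)^2 = 6.9×10⁻⁴⁰
[Pb²⁺] = 8.9×10⁻¹⁴ M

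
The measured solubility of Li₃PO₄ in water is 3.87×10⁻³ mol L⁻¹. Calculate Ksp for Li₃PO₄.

Ksp = 6.06×10⁻⁹

Li₃PO₄(s) ⇌ 3 Li⁺(aq) + PO₄³⁻(aq)
If s mol/L of Li₃PO₄ dissolves, [Li⁺] = 3s and [PO₄³⁻] = s.
Ksp = [Li⁺]^3[PO₄³⁻] = (3s)^3 · s = 27s^4
Ksp = 27 × (3.87×10⁻³)^4 = 6.06×10⁻⁹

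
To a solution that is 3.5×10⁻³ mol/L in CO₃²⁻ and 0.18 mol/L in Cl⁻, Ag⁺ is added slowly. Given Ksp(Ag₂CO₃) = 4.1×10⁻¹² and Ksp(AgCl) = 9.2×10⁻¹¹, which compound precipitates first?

AgCl

Precipitation of each salt begins when its ion product equals Ksp.
For Ag₂CO₃: [Ag⁺] = (Ksp/[CO₃²⁻])^(1/2) = 3.4×10⁻⁵ mol/L
For AgCl: [Ag⁺] = (Ksp/[Cl⁻]) = 5.1×10⁻¹⁰ mol/L
Since AgCl needs less Ag⁺ to reach saturation, it precipitates first.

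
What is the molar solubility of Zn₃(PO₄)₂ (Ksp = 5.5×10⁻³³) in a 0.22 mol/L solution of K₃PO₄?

Zn₃(PO₄)₂(s) ⇌ 3 Zn²⁺(aq) + 2 PO₄³⁻(aq)
PO₄³⁻ is already present at 0.22 mol/L. If s mol/L of Zn₃(PO₄)₂ dissolves, [Zn²⁺] = 3s while [PO₄³⁻] ≈ 0.22 mol/L.
Ksp = [Zn²⁺]^3[PO₄³⁻]^2 = (3s)^3(0.22)^2
(3s)^3 = 5.5×10⁻³³ / (0.22)^2 = 1.1×10⁻³¹
s = 1.6×10⁻¹¹ mol/L

1.6×10⁻¹¹ M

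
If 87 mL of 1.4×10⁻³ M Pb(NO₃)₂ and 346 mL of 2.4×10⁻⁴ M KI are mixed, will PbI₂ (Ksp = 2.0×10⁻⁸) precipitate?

No

The combined volume is 433 mL.
[Pb²⁺] = (1.4×10⁻³)(87)/433 = 2.8×10⁻⁴ M
[I⁻] = (2.4×10⁻⁴)(346)/433 = 1.9×10⁻⁴ M
Q = [Pb²⁺][I⁻]^2 = 1.0×10⁻¹¹
Since Q (1.0×10⁻¹¹) is less than Ksp (2.0×10⁻⁸), no PbI₂ precipitates.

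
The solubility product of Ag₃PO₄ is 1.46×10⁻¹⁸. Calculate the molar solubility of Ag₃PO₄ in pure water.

1.52×10⁻⁵ M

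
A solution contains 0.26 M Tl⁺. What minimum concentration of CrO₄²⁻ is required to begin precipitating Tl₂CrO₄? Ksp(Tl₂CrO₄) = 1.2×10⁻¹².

Precipitation of each salt begins when its ion product equals Ksp.
Tl₂CrO₄(s) ⇌ 2 Tl⁺(aq) + CrO₄²⁻(aq)
Ksp = [Tl⁺]^2[CrO₄²⁻] = [CrO₄²⁻](0.26)^2
[CrO₄²⁻] = 1.2×10⁻¹² / (0.26)^2 = 1.8×10⁻¹¹
[CrO₄²⁻] = 1.8×10⁻¹¹ M

1.8×10⁻¹¹ M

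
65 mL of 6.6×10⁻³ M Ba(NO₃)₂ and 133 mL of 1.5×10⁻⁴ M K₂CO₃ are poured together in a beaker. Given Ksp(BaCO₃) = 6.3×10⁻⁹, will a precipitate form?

Yes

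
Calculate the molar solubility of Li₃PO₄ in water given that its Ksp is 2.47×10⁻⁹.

3.09×10⁻³ M

Li₃PO₄(s) ⇌ 3 Li⁺(aq) + PO₄³⁻(aq)
With molar solubility s: [Li⁺] = 3s, [PO₄³⁻] = s.
Ksp = [Li⁺]^3[PO₄³⁻] = (3s)^3 · s = 27s^4
27s^4 = 2.47×10⁻⁹  ⇒  s^4 = 9.15×10⁻¹¹
s = 3.09×10⁻³ mol/L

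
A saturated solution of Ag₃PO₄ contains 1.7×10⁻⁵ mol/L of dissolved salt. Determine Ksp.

Ksp = 2.3×10⁻¹⁸

Ag₃PO₄(s) ⇌ 3 Ag⁺(aq) + PO₄³⁻(aq)
For each mole of Ag₃PO₄ that dissolves per liter, [Ag⁺] = 3s and [PO₄³⁻] = s; let s denote this solubility.
Ksp = [Ag⁺]^3[PO₄³⁻] = (3s)^3 · s = 27s^4
Ksp = 27 × (1.7×10⁻⁵)^4 = 2.3×10⁻¹⁸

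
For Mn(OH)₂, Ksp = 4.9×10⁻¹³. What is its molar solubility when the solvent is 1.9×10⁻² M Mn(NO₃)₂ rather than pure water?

Mn(OH)₂(s) ⇌ Mn²⁺(aq) + 2 OH⁻(aq)
Let s be the solubility of Mn(OH)₂ here. The common ion gives [Mn²⁺] ≈ 1.9×10⁻² M, and [OH⁻] = 2s.
Ksp = [Mn²⁺][OH⁻]^2 = (1.9×10⁻²)(2s)^2
(2s)^2 = 4.9×10⁻¹³ / (1.9×10⁻²) = 2.6×10⁻¹¹
s = 2.5×10⁻⁶ M

2.5×10⁻⁶ M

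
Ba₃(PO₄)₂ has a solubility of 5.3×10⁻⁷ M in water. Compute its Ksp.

Ksp = 4.5×10⁻³⁰

Ba₃(PO₄)₂(s) ⇌ 3 Ba²⁺(aq) + 2 PO₄³⁻(aq)
Call the molar solubility s, so that [Ba²⁺] = 3s and [PO₄³⁻] = 2s.
Ksp = [Ba²⁺]^3[PO₄³⁻]^2 = (3s)^3 · (2s)^2 = 108s^5
Ksp = 108 × (5.3×10⁻⁷)^5 = 4.5×10⁻³⁰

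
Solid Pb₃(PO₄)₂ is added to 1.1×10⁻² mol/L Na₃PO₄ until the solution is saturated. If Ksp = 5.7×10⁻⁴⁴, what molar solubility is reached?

2.6×10⁻¹⁴ M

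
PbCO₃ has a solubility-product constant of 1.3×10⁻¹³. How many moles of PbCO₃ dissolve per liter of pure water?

PbCO₃(s) ⇌ Pb²⁺(aq) + CO₃²⁻(aq)
If s mol/L of PbCO₃ dissolves, [Pb²⁺] = s and [CO₃²⁻] = s.
Ksp = [Pb²⁺][CO₃²⁻] = s · s = s^2
s^2 = 1.3×10⁻¹³
s = 3.6×10⁻⁷ M

3.6×10⁻⁷ M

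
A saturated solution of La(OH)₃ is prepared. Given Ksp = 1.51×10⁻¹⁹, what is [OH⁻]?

2.59×10⁻⁵ M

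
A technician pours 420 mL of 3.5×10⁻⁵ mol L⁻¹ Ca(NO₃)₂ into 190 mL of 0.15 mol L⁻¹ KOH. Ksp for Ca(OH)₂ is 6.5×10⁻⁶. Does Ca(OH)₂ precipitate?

No

Total volume after mixing = 420 + 190 = 610 mL.
[Ca²⁺] = (3.5×10⁻⁵)(420)/610 = 2.4×10⁻⁵ mol L⁻¹
[OH⁻] = (0.15)(190)/610 = 4.7×10⁻² mol L⁻¹
Q = [Ca²⁺][OH⁻]^2 = 5.3×10⁻⁸
Since Q (5.3×10⁻⁸) is less than Ksp (6.5×10⁻⁶), no Ca(OH)₂ precipitates.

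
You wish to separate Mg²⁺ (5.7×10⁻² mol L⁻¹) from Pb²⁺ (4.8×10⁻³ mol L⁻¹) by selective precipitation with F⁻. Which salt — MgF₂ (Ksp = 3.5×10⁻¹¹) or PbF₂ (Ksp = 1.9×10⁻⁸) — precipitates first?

Precipitation of each salt begins when its ion product equals Ksp.
For MgF₂: [F⁻] = (Ksp/[Mg²⁺])^(1/2) = 2.5×10⁻⁵ mol L⁻¹
For PbF₂: [F⁻] = (Ksp/[Pb²⁺])^(1/2) = 2.0×10⁻³ mol L⁻¹
Since MgF₂ needs less F⁻ to reach saturation, it precipitates first.

MgF₂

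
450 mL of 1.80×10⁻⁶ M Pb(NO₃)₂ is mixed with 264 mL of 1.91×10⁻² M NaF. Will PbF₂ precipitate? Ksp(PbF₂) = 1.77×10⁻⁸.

No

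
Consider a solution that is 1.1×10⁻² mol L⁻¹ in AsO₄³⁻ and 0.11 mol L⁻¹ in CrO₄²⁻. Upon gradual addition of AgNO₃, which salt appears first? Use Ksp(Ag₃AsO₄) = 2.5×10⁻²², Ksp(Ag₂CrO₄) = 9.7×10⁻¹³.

Precipitation of each salt begins when its ion product equals Ksp.
For Ag₃AsO₄: [Ag⁺] = (Ksp/[AsO₄³⁻])^(1/3) = 2.8×10⁻⁷ mol L⁻¹
For Ag₂CrO₄: [Ag⁺] = (Ksp/[CrO₄²⁻])^(1/2) = 3.0×10⁻⁶ mol L⁻¹
Since Ag₃AsO₄ needs less Ag⁺ to reach saturation, it precipitates first.

Ag₃AsO₄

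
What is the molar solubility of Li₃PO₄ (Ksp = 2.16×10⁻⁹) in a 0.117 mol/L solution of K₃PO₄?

Li₃PO₄(s) ⇌ 3 Li⁺(aq) + PO₄³⁻(aq)
The solution already contains PO₄³⁻ at 0.117 mol/L. Let s be the molar solubility of Li₃PO₄.
[PO₄³⁻] ≈ 0.117 mol/L (common ion dominates); [Li⁺] = 3s.
Ksp = [Li⁺]^3[PO₄³⁻] = (3s)^3(0.117)
(3s)^3 = 2.16×10⁻⁹ / (0.117) = 1.85×10⁻⁸
s = 8.81×10⁻⁴ mol/L

8.81×10⁻⁴ M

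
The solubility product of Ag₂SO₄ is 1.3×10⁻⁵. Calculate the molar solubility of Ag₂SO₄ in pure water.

Ag₂SO₄(s) ⇌ 2 Ag⁺(aq) + SO₄²⁻(aq)
Call the molar solubility s, so that [Ag⁺] = 2s and [SO₄²⁻] = s.
Ksp = [Ag⁺]^2[SO₄²⁻] = (2s)^2 · s = 4s^3
4s^3 = 1.3×10⁻⁵  ⇒  s^3 = 3.3×10⁻⁶
Taking the 3rd root, s = 1.5×10⁻² mol/L.

1.5×10⁻² M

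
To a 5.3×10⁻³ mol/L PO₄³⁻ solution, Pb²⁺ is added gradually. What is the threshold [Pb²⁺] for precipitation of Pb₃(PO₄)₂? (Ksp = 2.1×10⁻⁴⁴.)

A salt starts to precipitate once the ion product Q reaches its Ksp.
Pb₃(PO₄)₂(s) ⇌ 3 Pb²⁺(aq) + 2 PO₄³⁻(aq)
Ksp = [Pb²⁺]^3[PO₄³⁻]^2 = [Pb²⁺]^3(5.3×10⁻³)^2
[Pb²⁺]^3 = 2.1×10⁻⁴⁴ / (5.3×10⁻³)^2 = 7.5×10⁻⁴⁰
[Pb²⁺] = 9.1×10⁻¹⁴ mol/L

9.1×10⁻¹⁴ M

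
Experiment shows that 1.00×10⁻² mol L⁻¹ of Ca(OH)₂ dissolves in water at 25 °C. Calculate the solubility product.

Ca(OH)₂(s) ⇌ Ca²⁺(aq) + 2 OH⁻(aq)
If s mol/L of Ca(OH)₂ dissolves, [Ca²⁺] = s and [OH⁻] = 2s.
Ksp = [Ca²⁺][OH⁻]^2 = s · (2s)^2 = 4s^3
Ksp = 4 × (1.00×10⁻²)^3 = 4.00×10⁻⁶

Ksp = 4.00×10⁻⁶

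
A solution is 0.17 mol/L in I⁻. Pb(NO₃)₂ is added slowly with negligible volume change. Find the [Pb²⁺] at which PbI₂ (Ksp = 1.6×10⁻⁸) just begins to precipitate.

5.5×10⁻⁷ M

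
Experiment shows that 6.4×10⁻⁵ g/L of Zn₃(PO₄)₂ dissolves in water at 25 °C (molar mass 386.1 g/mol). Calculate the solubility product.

Ksp = 1.4×10⁻³²

Convert to molarity: s = 6.4×10⁻⁵ / 386.1 = 1.658×10⁻⁷ mol/L
Zn₃(PO₄)₂(s) ⇌ 3 Zn²⁺(aq) + 2 PO₄³⁻(aq)
For each mole of Zn₃(PO₄)₂ that dissolves per liter, [Zn²⁺] = 3s and [PO₄³⁻] = 2s; let s denote this solubility.
Ksp = [Zn²⁺]^3[PO₄³⁻]^2 = (3s)^3 · (2s)^2 = 108s^5
Ksp = 108 × (1.658×10⁻⁷)^5 = 1.4×10⁻³²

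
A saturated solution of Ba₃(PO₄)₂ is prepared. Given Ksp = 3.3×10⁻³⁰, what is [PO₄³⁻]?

1.0×10⁻⁶ M

Ba₃(PO₄)₂(s) ⇌ 3 Ba²⁺(aq) + 2 PO₄³⁻(aq)
Let s be the molar solubility. Then [Ba²⁺] = 3s and [PO₄³⁻] = 2s.
Ksp = [Ba²⁺]^3[PO₄³⁻]^2 = (3s)^3 · (2s)^2 = 108s^5 = 3.3×10⁻³⁰
s = 5.0×10⁻⁷ mol/L
[PO₄³⁻] = 2s = 1.0×10⁻⁶ mol/L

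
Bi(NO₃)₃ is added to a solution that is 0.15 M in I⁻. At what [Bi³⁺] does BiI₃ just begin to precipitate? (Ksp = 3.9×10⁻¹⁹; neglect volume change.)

1.2×10⁻¹⁶ M

A salt starts to precipitate once the ion product Q reaches its Ksp.
BiI₃(s) ⇌ Bi³⁺(aq) + 3 I⁻(aq)
Ksp = [Bi³⁺][I⁻]^3 = [Bi³⁺](0.15)^3
[Bi³⁺] = 3.9×10⁻¹⁹ / (0.15)^3 = 1.2×10⁻¹⁶
[Bi³⁺] = 1.2×10⁻¹⁶ M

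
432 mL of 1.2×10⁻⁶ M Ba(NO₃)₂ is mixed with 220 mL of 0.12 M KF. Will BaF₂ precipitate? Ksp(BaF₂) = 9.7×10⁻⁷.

No

The combined volume is 652 mL.
[Ba²⁺] = (1.2×10⁻⁶)(432)/652 = 8.0×10⁻⁷ M
[F⁻] = (0.12)(220)/652 = 4.0×10⁻² M
Q = [Ba²⁺][F⁻]^2 = 1.3×10⁻⁹
Q < Ksp (1.3×10⁻⁹ vs 9.7×10⁻⁷); the solution remains unsaturated and no precipitate forms.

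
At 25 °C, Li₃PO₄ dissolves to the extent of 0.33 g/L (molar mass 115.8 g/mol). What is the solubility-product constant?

Ksp = 1.8×10⁻⁹

s = (0.33 g L⁻¹)/(115.8 g mol⁻¹) = 2.850×10⁻³ M
Li₃PO₄(s) ⇌ 3 Li⁺(aq) + PO₄³⁻(aq)
Call the molar solubility s, so that [Li⁺] = 3s and [PO₄³⁻] = s.
Ksp = [Li⁺]^3[PO₄³⁻] = (3s)^3 · s = 27s^4
Ksp = 27 × (2.850×10⁻³)^4 = 1.8×10⁻⁹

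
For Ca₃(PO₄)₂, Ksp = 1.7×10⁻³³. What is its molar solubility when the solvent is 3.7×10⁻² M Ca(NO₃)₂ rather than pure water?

2.9×10⁻¹⁵ M

Ca₃(PO₄)₂(s) ⇌ 3 Ca²⁺(aq) + 2 PO₄³⁻(aq)
Ca²⁺ is already present at 3.7×10⁻² M. If s mol/L of Ca₃(PO₄)₂ dissolves, [PO₄³⁻] = 2s while [Ca²⁺] ≈ 3.7×10⁻² M.
Ksp = [Ca²⁺]^3[PO₄³⁻]^2 = (3.7×10⁻²)^3(2s)^2
(2s)^2 = 1.7×10⁻³³ / (3.7×10⁻²)^3 = 3.4×10⁻²⁹
s = 2.9×10⁻¹⁵ M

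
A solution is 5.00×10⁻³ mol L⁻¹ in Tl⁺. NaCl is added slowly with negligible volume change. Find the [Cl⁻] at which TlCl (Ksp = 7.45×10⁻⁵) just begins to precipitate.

Precipitation of each salt begins when its ion product equals Ksp.
TlCl(s) ⇌ Tl⁺(aq) + Cl⁻(aq)
Ksp = [Tl⁺][Cl⁻] = [Cl⁻](5.00×10⁻³)
[Cl⁻] = 7.45×10⁻⁵ / (5.00×10⁻³) = 1.49×10⁻²
[Cl⁻] = 1.49×10⁻² mol L⁻¹

1.49×10⁻² M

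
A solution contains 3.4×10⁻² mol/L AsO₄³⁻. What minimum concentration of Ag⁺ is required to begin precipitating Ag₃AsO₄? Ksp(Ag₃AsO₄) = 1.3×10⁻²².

1.6×10⁻⁷ M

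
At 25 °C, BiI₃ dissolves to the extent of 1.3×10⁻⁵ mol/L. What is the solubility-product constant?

Ksp = 7.7×10⁻¹⁹

BiI₃(s) ⇌ Bi³⁺(aq) + 3 I⁻(aq)
With molar solubility s: [Bi³⁺] = s, [I⁻] = 3s.
Ksp = [Bi³⁺][I⁻]^3 = s · (3s)^3 = 27s^4
Ksp = 27 × (1.3×10⁻⁵)^4 = 7.7×10⁻¹⁹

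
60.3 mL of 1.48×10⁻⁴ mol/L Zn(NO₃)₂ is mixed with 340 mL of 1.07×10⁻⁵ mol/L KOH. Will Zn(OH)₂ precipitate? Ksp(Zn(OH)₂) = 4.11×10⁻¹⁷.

Yes

After mixing, V = 60.3 mL + 340 mL = 400.3 mL.
[Zn²⁺] = (1.48×10⁻⁴)(60.3)/400.3 = 2.23×10⁻⁵ mol/L
[OH⁻] = (1.07×10⁻⁵)(340)/400.3 = 9.09×10⁻⁶ mol/L
Q = [Zn²⁺][OH⁻]^2 = 1.84×10⁻¹⁵
Since Q (1.84×10⁻¹⁵) exceeds Ksp (4.11×10⁻¹⁷), Zn(OH)₂ will precipitate.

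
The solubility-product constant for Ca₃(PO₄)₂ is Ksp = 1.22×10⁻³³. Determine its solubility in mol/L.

1.02×10⁻⁷ M

Ca₃(PO₄)₂(s) ⇌ 3 Ca²⁺(aq) + 2 PO₄³⁻(aq)
With molar solubility s: [Ca²⁺] = 3s, [PO₄³⁻] = 2s.
Ksp = [Ca²⁺]^3[PO₄³⁻]^2 = (3s)^3 · (2s)^2 = 108s^5
108s^5 = 1.22×10⁻³³  ⇒  s^5 = 1.13×10⁻³⁵
Taking the 5th root, s = 1.02×10⁻⁷ mol L⁻¹.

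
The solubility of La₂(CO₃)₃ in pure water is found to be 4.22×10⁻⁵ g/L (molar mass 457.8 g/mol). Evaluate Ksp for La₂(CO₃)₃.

Convert to molarity: s = 4.22×10⁻⁵ / 457.8 = 9.2180×10⁻⁸ mol/L
La₂(CO₃)₃(s) ⇌ 2 La³⁺(aq) + 3 CO₃²⁻(aq)
If s mol/L of La₂(CO₃)₃ dissolves, [La³⁺] = 2s and [CO₃²⁻] = 3s.
Ksp = [La³⁺]^2[CO₃²⁻]^3 = (2s)^2 · (3s)^3 = 108s^5
Ksp = 108 × (9.2180×10⁻⁸)^5 = 7.19×10⁻³⁴

Ksp = 7.19×10⁻³⁴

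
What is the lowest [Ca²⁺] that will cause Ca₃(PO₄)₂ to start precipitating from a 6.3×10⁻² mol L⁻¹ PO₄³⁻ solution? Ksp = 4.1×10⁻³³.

Precipitation of each salt begins when its ion product equals Ksp.
Ca₃(PO₄)₂(s) ⇌ 3 Ca²⁺(aq) + 2 PO₄³⁻(aq)
Ksp = [Ca²⁺]^3[PO₄³⁻]^2 = [Ca²⁺]^3(6.3×10⁻²)^2
[Ca²⁺]^3 = 4.1×10⁻³³ / (6.3×10⁻²)^2 = 1.0×10⁻³⁰
[Ca²⁺] = 1.0×10⁻¹⁰ mol L⁻¹

1.0×10⁻¹⁰ M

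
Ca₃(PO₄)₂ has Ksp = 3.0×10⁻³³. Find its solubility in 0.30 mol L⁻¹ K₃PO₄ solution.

1.1×10⁻¹¹ M

Ca₃(PO₄)₂(s) ⇌ 3 Ca²⁺(aq) + 2 PO₄³⁻(aq)
Let s be the solubility of Ca₃(PO₄)₂ here. The common ion gives [PO₄³⁻] ≈ 0.30 mol L⁻¹, and [Ca²⁺] = 3s.
Ksp = [Ca²⁺]^3[PO₄³⁻]^2 = (3s)^3(0.30)^2
(3s)^3 = 3.0×10⁻³³ / (0.30)^2 = 3.3×10⁻³²
s = 1.1×10⁻¹¹ mol L⁻¹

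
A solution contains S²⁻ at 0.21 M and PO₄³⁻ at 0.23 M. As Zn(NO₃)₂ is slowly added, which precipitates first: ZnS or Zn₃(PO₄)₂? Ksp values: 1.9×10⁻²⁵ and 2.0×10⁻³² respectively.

Precipitation of each salt begins when its ion product equals Ksp.
For ZnS: [Zn²⁺] = (Ksp/[S²⁻]) = 9.0×10⁻²⁵ M
For Zn₃(PO₄)₂: [Zn²⁺] = (Ksp/[PO₄³⁻]^2)^(1/3) = 7.2×10⁻¹¹ M
The smaller threshold [Zn²⁺] is reached first, so ZnS precipitates first.

ZnS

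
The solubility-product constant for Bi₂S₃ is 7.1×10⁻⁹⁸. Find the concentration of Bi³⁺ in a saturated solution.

2.9×10⁻²⁰ M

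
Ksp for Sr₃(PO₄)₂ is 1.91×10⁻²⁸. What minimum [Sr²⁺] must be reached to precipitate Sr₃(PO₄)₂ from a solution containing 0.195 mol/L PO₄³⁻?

1.71×10⁻⁹ M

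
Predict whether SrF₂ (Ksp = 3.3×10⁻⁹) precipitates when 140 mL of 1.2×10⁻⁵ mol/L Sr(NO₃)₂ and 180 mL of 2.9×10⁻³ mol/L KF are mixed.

No

Total volume after mixing = 140 + 180 = 320 mL.
[Sr²⁺] = (1.2×10⁻⁵)(140)/320 = 5.3×10⁻⁶ mol/L
[F⁻] = (2.9×10⁻³)(180)/320 = 1.6×10⁻³ mol/L
Q = [Sr²⁺][F⁻]^2 = 1.4×10⁻¹¹
Q = 1.4×10⁻¹¹ < Ksp = 3.3×10⁻⁹, so the solution is unsaturated and no precipitate forms.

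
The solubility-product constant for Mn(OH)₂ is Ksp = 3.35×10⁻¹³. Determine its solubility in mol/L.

Mn(OH)₂(s) ⇌ Mn²⁺(aq) + 2 OH⁻(aq)
If s mol/L of Mn(OH)₂ dissolves, [Mn²⁺] = s and [OH⁻] = 2s.
Ksp = [Mn²⁺][OH⁻]^2 = s · (2s)^2 = 4s^3
4s^3 = 3.35×10⁻¹³  ⇒  s^3 = 8.38×10⁻¹⁴
s = (8.38×10⁻¹⁴)^(1/3) = 4.38×10⁻⁵ mol L⁻¹

4.38×10⁻⁵ M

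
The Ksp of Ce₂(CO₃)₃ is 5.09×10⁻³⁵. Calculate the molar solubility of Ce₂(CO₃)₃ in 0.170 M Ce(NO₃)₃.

4.03×10⁻¹² M

Ce₂(CO₃)₃(s) ⇌ 2 Ce³⁺(aq) + 3 CO₃²⁻(aq)
Let s be the solubility of Ce₂(CO₃)₃ here. The common ion gives [Ce³⁺] ≈ 0.170 M, and [CO₃²⁻] = 3s.
Ksp = [Ce³⁺]^2[CO₃²⁻]^3 = (0.170)^2(3s)^3
(3s)^3 = 5.09×10⁻³⁵ / (0.170)^2 = 1.76×10⁻³³
s = 4.03×10⁻¹² M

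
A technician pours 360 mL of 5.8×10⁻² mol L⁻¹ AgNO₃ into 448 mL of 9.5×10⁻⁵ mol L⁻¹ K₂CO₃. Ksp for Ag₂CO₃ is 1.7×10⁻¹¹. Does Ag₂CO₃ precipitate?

Yes

After mixing, V = 360 mL + 448 mL = 808 mL.
[Ag⁺] = (5.8×10⁻²)(360)/808 = 2.6×10⁻² mol L⁻¹
[CO₃²⁻] = (9.5×10⁻⁵)(448)/808 = 5.3×10⁻⁵ mol L⁻¹
Q = [Ag⁺]^2[CO₃²⁻] = 3.5×10⁻⁸
Q = 3.5×10⁻⁸ > Ksp = 1.7×10⁻¹¹, so the solution is supersaturated and Ag₂CO₃ precipitates.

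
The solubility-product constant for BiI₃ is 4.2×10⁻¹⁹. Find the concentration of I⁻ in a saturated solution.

BiI₃(s) ⇌ Bi³⁺(aq) + 3 I⁻(aq)
With molar solubility s: [Bi³⁺] = s, [I⁻] = 3s.
Ksp = [Bi³⁺][I⁻]^3 = s · (3s)^3 = 27s^4 = 4.2×10⁻¹⁹
s = 1.1×10⁻⁵ M
[I⁻] = 3s = 3.4×10⁻⁵ M

3.4×10⁻⁵ M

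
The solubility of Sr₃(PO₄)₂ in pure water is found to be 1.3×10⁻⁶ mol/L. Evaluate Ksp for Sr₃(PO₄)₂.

Ksp = 4.0×10⁻²⁸

Sr₃(PO₄)₂(s) ⇌ 3 Sr²⁺(aq) + 2 PO₄³⁻(aq)
Call the molar solubility s, so that [Sr²⁺] = 3s and [PO₄³⁻] = 2s.
Ksp = [Sr²⁺]^3[PO₄³⁻]^2 = (3s)^3 · (2s)^2 = 108s^5
Ksp = 108 × (1.3×10⁻⁶)^5 = 4.0×10⁻²⁸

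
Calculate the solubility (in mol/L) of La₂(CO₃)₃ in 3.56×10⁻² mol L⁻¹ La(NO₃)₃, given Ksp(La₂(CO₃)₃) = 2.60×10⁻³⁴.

La₂(CO₃)₃(s) ⇌ 2 La³⁺(aq) + 3 CO₃²⁻(aq)
The solution already contains La³⁺ at 3.56×10⁻² mol L⁻¹. Let s be the molar solubility of La₂(CO₃)₃.
[La³⁺] ≈ 3.56×10⁻² mol L⁻¹ (common ion dominates); [CO₃²⁻] = 3s.
Ksp = [La³⁺]^2[CO₃²⁻]^3 = (3.56×10⁻²)^2(3s)^3
(3s)^3 = 2.60×10⁻³⁴ / (3.56×10⁻²)^2 = 2.05×10⁻³¹
s = 1.97×10⁻¹¹ mol L⁻¹

1.97×10⁻¹¹ M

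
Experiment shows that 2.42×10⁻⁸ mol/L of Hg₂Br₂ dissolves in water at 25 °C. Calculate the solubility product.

Ksp = 5.67×10⁻²³

Hg₂Br₂(s) ⇌ Hg₂²⁺(aq) + 2 Br⁻(aq)
Let s be the molar solubility. Then [Hg₂²⁺] = s and [Br⁻] = 2s.
Ksp = [Hg₂²⁺][Br⁻]^2 = s · (2s)^2 = 4s^3
Ksp = 4 × (2.42×10⁻⁸)^3 = 5.67×10⁻²³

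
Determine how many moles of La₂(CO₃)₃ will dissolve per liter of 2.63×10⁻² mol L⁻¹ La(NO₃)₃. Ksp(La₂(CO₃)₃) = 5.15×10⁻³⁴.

La₂(CO₃)₃(s) ⇌ 2 La³⁺(aq) + 3 CO₃²⁻(aq)
With La³⁺ already at 2.63×10⁻² mol L⁻¹ and s small, take [La³⁺] ≈ 2.63×10⁻² mol L⁻¹ and [CO₃²⁻] = 3s.
Ksp = [La³⁺]^2[CO₃²⁻]^3 = (2.63×10⁻²)^2(3s)^3
(3s)^3 = 5.15×10⁻³⁴ / (2.63×10⁻²)^2 = 7.45×10⁻³¹
s = 3.02×10⁻¹¹ mol L⁻¹

3.02×10⁻¹¹ M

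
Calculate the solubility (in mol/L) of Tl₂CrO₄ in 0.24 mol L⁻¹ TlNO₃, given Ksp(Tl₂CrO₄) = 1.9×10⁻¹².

3.3×10⁻¹¹ M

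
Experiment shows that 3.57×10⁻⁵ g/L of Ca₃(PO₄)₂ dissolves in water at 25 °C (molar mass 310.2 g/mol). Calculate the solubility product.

Ksp = 2.18×10⁻³³

s = (3.57×10⁻⁵ g L⁻¹)/(310.2 g mol⁻¹) = 1.1509×10⁻⁷ M
Ca₃(PO₄)₂(s) ⇌ 3 Ca²⁺(aq) + 2 PO₄³⁻(aq)
If s mol/L of Ca₃(PO₄)₂ dissolves, [Ca²⁺] = 3s and [PO₄³⁻] = 2s.
Ksp = [Ca²⁺]^3[PO₄³⁻]^2 = (3s)^3 · (2s)^2 = 108s^5
Ksp = 108 × (1.1509×10⁻⁷)^5 = 2.18×10⁻³³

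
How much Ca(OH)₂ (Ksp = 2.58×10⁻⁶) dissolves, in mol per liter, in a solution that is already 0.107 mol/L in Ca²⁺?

2.46×10⁻³ M

Ca(OH)₂(s) ⇌ Ca²⁺(aq) + 2 OH⁻(aq)
With Ca²⁺ already at 0.107 mol/L and s small, take [Ca²⁺] ≈ 0.107 mol/L and [OH⁻] = 2s.
Ksp = [Ca²⁺][OH⁻]^2 = (0.107)(2s)^2
(2s)^2 = 2.58×10⁻⁶ / (0.107) = 2.41×10⁻⁵
s = 2.46×10⁻³ mol/L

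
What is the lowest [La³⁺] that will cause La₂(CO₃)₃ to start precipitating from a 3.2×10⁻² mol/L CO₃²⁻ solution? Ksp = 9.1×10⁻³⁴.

5.3×10⁻¹⁵ M

Precipitation begins when Q = Ksp.
La₂(CO₃)₃(s) ⇌ 2 La³⁺(aq) + 3 CO₃²⁻(aq)
Ksp = [La³⁺]^2[CO₃²⁻]^3 = [La³⁺]^2(3.2×10⁻²)^3
[La³⁺]^2 = 9.1×10⁻³⁴ / (3.2×10⁻²)^3 = 2.8×10⁻²⁹
[La³⁺] = 5.3×10⁻¹⁵ mol/L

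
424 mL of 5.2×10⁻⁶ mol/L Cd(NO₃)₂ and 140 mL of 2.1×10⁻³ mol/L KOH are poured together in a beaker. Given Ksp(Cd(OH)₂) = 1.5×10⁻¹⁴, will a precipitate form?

Yes

After mixing, V = 424 mL + 140 mL = 564 mL.
[Cd²⁺] = (5.2×10⁻⁶)(424)/564 = 3.9×10⁻⁶ mol/L
[OH⁻] = (2.1×10⁻³)(140)/564 = 5.2×10⁻⁴ mol/L
Q = [Cd²⁺][OH⁻]^2 = 1.1×10⁻¹²
Because Q > Ksp (1.1×10⁻¹² vs 1.5×10⁻¹⁴), a precipitate of Cd(OH)₂ forms.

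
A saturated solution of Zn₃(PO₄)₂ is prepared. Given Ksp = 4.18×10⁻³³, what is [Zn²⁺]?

3.93×10⁻⁷ M

Zn₃(PO₄)₂(s) ⇌ 3 Zn²⁺(aq) + 2 PO₄³⁻(aq)
Call the molar solubility s, so that [Zn²⁺] = 3s and [PO₄³⁻] = 2s.
Ksp = [Zn²⁺]^3[PO₄³⁻]^2 = (3s)^3 · (2s)^2 = 108s^5 = 4.18×10⁻³³
s = 1.31×10⁻⁷ M
[Zn²⁺] = 3s = 3.93×10⁻⁷ M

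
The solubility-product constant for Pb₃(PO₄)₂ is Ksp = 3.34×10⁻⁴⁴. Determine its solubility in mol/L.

Pb₃(PO₄)₂(s) ⇌ 3 Pb²⁺(aq) + 2 PO₄³⁻(aq)
For each mole of Pb₃(PO₄)₂ that dissolves per liter, [Pb²⁺] = 3s and [PO₄³⁻] = 2s; let s denote this solubility.
Ksp = [Pb²⁺]^3[PO₄³⁻]^2 = (3s)^3 · (2s)^2 = 108s^5
108s^5 = 3.34×10⁻⁴⁴  ⇒  s^5 = 3.09×10⁻⁴⁶
s = (3.09×10⁻⁴⁶)^(1/5) = 7.91×10⁻¹⁰ mol/L

7.91×10⁻¹⁰ M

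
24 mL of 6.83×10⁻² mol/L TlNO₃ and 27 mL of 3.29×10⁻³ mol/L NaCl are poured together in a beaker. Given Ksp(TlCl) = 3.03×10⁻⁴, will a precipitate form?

No

After mixing, V = 24 mL + 27 mL = 51 mL.
[Tl⁺] = (6.83×10⁻²)(24)/51 = 3.21×10⁻² mol/L
[Cl⁻] = (3.29×10⁻³)(27)/51 = 1.74×10⁻³ mol/L
Q = [Tl⁺][Cl⁻] = 5.60×10⁻⁵
Q = 5.60×10⁻⁵ < Ksp = 3.03×10⁻⁴, so the solution is unsaturated and no precipitate forms.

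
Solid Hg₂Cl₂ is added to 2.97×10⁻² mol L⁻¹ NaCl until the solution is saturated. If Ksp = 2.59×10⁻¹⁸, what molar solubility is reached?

2.94×10⁻¹⁵ M

Hg₂Cl₂(s) ⇌ Hg₂²⁺(aq) + 2 Cl⁻(aq)
Let s be the solubility of Hg₂Cl₂ here. The common ion gives [Cl⁻] ≈ 2.97×10⁻² mol L⁻¹, and [Hg₂²⁺] = s.
Ksp = [Hg₂²⁺][Cl⁻]^2 = s(2.97×10⁻²)^2
s = 2.59×10⁻¹⁸ / (2.97×10⁻²)^2 = 2.94×10⁻¹⁵
s = 2.94×10⁻¹⁵ mol L⁻¹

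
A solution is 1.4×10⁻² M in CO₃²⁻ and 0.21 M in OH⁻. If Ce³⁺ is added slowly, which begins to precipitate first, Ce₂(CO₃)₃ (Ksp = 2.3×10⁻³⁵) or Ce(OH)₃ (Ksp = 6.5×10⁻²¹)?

Ce(OH)₃

A salt starts to precipitate once the ion product Q reaches its Ksp.
For Ce₂(CO₃)₃: [Ce³⁺] = (Ksp/[CO₃²⁻]^3)^(1/2) = 2.9×10⁻¹⁵ M
For Ce(OH)₃: [Ce³⁺] = (Ksp/[OH⁻]^3) = 7.0×10⁻¹⁹ M
The smaller threshold [Ce³⁺] is reached first, so Ce(OH)₃ precipitates first.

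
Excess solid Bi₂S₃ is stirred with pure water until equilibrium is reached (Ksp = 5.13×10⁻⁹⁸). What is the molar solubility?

1.37×10⁻²⁰ M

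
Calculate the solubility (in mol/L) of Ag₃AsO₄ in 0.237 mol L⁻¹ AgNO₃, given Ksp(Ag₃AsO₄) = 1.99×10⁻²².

1.49×10⁻²⁰ M

Ag₃AsO₄(s) ⇌ 3 Ag⁺(aq) + AsO₄³⁻(aq)
Ag⁺ is already present at 0.237 mol L⁻¹. If s mol/L of Ag₃AsO₄ dissolves, [AsO₄³⁻] = s while [Ag⁺] ≈ 0.237 mol L⁻¹.
Ksp = [Ag⁺]^3[AsO₄³⁻] = (0.237)^3s
s = 1.99×10⁻²² / (0.237)^3 = 1.49×10⁻²⁰
s = 1.49×10⁻²⁰ mol L⁻¹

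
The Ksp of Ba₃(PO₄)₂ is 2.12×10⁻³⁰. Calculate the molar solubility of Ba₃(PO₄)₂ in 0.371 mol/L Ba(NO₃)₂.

Ba₃(PO₄)₂(s) ⇌ 3 Ba²⁺(aq) + 2 PO₄³⁻(aq)
Ba²⁺ is already present at 0.371 mol/L. If s mol/L of Ba₃(PO₄)₂ dissolves, [PO₄³⁻] = 2s while [Ba²⁺] ≈ 0.371 mol/L.
Ksp = [Ba²⁺]^3[PO₄³⁻]^2 = (0.371)^3(2s)^2
(2s)^2 = 2.12×10⁻³⁰ / (0.371)^3 = 4.15×10⁻²⁹
s = 3.22×10⁻¹⁵ mol/L

3.22×10⁻¹⁵ M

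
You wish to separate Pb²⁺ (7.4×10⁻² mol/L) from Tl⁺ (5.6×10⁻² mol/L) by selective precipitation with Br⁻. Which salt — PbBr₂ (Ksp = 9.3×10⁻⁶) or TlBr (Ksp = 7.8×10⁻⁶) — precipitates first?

A salt starts to precipitate once the ion product Q reaches its Ksp.
For PbBr₂: [Br⁻] = (Ksp/[Pb²⁺])^(1/2) = 1.1×10⁻² mol/L
For TlBr: [Br⁻] = (Ksp/[Tl⁺]) = 1.4×10⁻⁴ mol/L
Since TlBr needs less Br⁻ to reach saturation, it precipitates first.

TlBr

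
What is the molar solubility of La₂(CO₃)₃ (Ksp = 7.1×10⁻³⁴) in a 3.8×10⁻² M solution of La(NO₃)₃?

2.6×10⁻¹¹ M

La₂(CO₃)₃(s) ⇌ 2 La³⁺(aq) + 3 CO₃²⁻(aq)
The solution already contains La³⁺ at 3.8×10⁻² M. Let s be the molar solubility of La₂(CO₃)₃.
[La³⁺] ≈ 3.8×10⁻² M (common ion dominates); [CO₃²⁻] = 3s.
Ksp = [La³⁺]^2[CO₃²⁻]^3 = (3.8×10⁻²)^2(3s)^3
(3s)^3 = 7.1×10⁻³⁴ / (3.8×10⁻²)^2 = 4.9×10⁻³¹
s = 2.6×10⁻¹¹ M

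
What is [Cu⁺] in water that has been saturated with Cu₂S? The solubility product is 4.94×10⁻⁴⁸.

Cu₂S(s) ⇌ 2 Cu⁺(aq) + S²⁻(aq)
With molar solubility s: [Cu⁺] = 2s, [S²⁻] = s.
Ksp = [Cu⁺]^2[S²⁻] = (2s)^2 · s = 4s^3 = 4.94×10⁻⁴⁸
s = 1.07×10⁻¹⁶ M
[Cu⁺] = 2s = 2.15×10⁻¹⁶ M

2.15×10⁻¹⁶ M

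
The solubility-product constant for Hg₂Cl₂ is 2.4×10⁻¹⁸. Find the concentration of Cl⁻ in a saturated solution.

1.7×10⁻⁶ M

Hg₂Cl₂(s) ⇌ Hg₂²⁺(aq) + 2 Cl⁻(aq)
If s mol/L of Hg₂Cl₂ dissolves, [Hg₂²⁺] = s and [Cl⁻] = 2s.
Ksp = [Hg₂²⁺][Cl⁻]^2 = s · (2s)^2 = 4s^3 = 2.4×10⁻¹⁸
s = 8.4×10⁻⁷ mol/L
[Cl⁻] = 2s = 1.7×10⁻⁶ mol/L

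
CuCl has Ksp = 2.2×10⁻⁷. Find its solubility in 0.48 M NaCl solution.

4.6×10⁻⁷ M

CuCl(s) ⇌ Cu⁺(aq) + Cl⁻(aq)
With Cl⁻ already at 0.48 M and s small, take [Cl⁻] ≈ 0.48 M and [Cu⁺] = s.
Ksp = [Cu⁺][Cl⁻] = s(0.48)
s = 2.2×10⁻⁷ / (0.48) = 4.6×10⁻⁷
s = 4.6×10⁻⁷ M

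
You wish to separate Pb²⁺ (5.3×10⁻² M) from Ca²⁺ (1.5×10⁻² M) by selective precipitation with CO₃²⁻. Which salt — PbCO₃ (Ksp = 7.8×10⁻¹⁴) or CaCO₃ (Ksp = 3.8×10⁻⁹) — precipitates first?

Each salt precipitates once Q = Ksp for that salt.
For PbCO₃: [CO₃²⁻] = (Ksp/[Pb²⁺]) = 1.5×10⁻¹² M
For CaCO₃: [CO₃²⁻] = (Ksp/[Ca²⁺]) = 2.5×10⁻⁷ M
The smaller threshold [CO₃²⁻] is reached first, so PbCO₃ precipitates first.

PbCO₃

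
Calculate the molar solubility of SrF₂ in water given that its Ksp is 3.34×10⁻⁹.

SrF₂(s) ⇌ Sr²⁺(aq) + 2 F⁻(aq)
If s mol/L of SrF₂ dissolves, [Sr²⁺] = s and [F⁻] = 2s.
Ksp = [Sr²⁺][F⁻]^2 = s · (2s)^2 = 4s^3
4s^3 = 3.34×10⁻⁹  ⇒  s^3 = 8.35×10⁻¹⁰
Taking the 3rd root, s = 9.42×10⁻⁴ M.

9.42×10⁻⁴ M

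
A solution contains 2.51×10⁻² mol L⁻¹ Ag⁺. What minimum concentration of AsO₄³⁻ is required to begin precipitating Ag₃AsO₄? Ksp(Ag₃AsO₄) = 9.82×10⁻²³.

6.21×10⁻¹⁸ M

A salt starts to precipitate once the ion product Q reaches its Ksp.
Ag₃AsO₄(s) ⇌ 3 Ag⁺(aq) + AsO₄³⁻(aq)
Ksp = [Ag⁺]^3[AsO₄³⁻] = [AsO₄³⁻](2.51×10⁻²)^3
[AsO₄³⁻] = 9.82×10⁻²³ / (2.51×10⁻²)^3 = 6.21×10⁻¹⁸
[AsO₄³⁻] = 6.21×10⁻¹⁸ mol L⁻¹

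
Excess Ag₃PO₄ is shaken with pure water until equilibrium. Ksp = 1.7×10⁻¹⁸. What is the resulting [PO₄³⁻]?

Ag₃PO₄(s) ⇌ 3 Ag⁺(aq) + PO₄³⁻(aq)
Call the molar solubility s, so that [Ag⁺] = 3s and [PO₄³⁻] = s.
Ksp = [Ag⁺]^3[PO₄³⁻] = (3s)^3 · s = 27s^4 = 1.7×10⁻¹⁸
s = 1.6×10⁻⁵ mol L⁻¹
[PO₄³⁻] = s = 1.6×10⁻⁵ mol L⁻¹

1.6×10⁻⁵ M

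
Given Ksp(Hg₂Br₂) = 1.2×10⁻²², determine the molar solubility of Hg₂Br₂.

3.1×10⁻⁸ M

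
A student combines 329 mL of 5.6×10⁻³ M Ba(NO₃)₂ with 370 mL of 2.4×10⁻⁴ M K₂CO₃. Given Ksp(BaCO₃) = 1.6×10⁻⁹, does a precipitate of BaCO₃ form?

Yes

The combined volume is 699 mL.
[Ba²⁺] = (5.6×10⁻³)(329)/699 = 2.6×10⁻³ M
[CO₃²⁻] = (2.4×10⁻⁴)(370)/699 = 1.3×10⁻⁴ M
Q = [Ba²⁺][CO₃²⁻] = 3.3×10⁻⁷
Q = 3.3×10⁻⁷ > Ksp = 1.6×10⁻⁹, so the solution is supersaturated and BaCO₃ precipitates.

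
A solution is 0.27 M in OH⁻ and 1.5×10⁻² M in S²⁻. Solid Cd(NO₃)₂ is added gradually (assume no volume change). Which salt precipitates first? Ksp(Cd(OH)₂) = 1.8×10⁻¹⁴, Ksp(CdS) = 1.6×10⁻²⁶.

The threshold for precipitation is Q = Ksp.
For Cd(OH)₂: [Cd²⁺] = (Ksp/[OH⁻]^2) = 2.5×10⁻¹³ M
For CdS: [Cd²⁺] = (Ksp/[S²⁻]) = 1.1×10⁻²⁴ M
CdS requires the lower [Cd²⁺], so it precipitates first.

CdS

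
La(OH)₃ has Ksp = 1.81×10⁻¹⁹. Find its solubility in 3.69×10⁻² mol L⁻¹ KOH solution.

La(OH)₃(s) ⇌ La³⁺(aq) + 3 OH⁻(aq)
Let s be the solubility of La(OH)₃ here. The common ion gives [OH⁻] ≈ 3.69×10⁻² mol L⁻¹, and [La³⁺] = s.
Ksp = [La³⁺][OH⁻]^3 = s(3.69×10⁻²)^3
s = 1.81×10⁻¹⁹ / (3.69×10⁻²)^3 = 3.60×10⁻¹⁵
s = 3.60×10⁻¹⁵ mol L⁻¹

3.60×10⁻¹⁵ M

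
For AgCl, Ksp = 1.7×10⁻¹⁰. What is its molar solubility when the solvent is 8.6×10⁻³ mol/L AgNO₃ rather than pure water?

AgCl(s) ⇌ Ag⁺(aq) + Cl⁻(aq)
Let s be the solubility of AgCl here. The common ion gives [Ag⁺] ≈ 8.6×10⁻³ mol/L, and [Cl⁻] = s.
Ksp = [Ag⁺][Cl⁻] = (8.6×10⁻³)s
s = 1.7×10⁻¹⁰ / (8.6×10⁻³) = 2.0×10⁻⁸
s = 2.0×10⁻⁸ mol/L

2.0×10⁻⁸ M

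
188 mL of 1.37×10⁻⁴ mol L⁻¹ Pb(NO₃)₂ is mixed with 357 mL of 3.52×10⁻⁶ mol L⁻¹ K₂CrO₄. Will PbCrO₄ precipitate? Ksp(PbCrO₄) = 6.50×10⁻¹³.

Yes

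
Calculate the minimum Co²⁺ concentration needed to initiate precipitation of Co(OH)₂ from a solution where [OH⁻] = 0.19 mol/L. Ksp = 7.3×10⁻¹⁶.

A salt starts to precipitate once the ion product Q reaches its Ksp.
Co(OH)₂(s) ⇌ Co²⁺(aq) + 2 OH⁻(aq)
Ksp = [Co²⁺][OH⁻]^2 = [Co²⁺](0.19)^2
[Co²⁺] = 7.3×10⁻¹⁶ / (0.19)^2 = 2.0×10⁻¹⁴
[Co²⁺] = 2.0×10⁻¹⁴ mol/L

2.0×10⁻¹⁴ M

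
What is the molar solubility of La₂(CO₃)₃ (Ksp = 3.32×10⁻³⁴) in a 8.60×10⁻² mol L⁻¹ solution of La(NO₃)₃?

La₂(CO₃)₃(s) ⇌ 2 La³⁺(aq) + 3 CO₃²⁻(aq)
Let s be the solubility of La₂(CO₃)₃ here. The common ion gives [La³⁺] ≈ 8.60×10⁻² mol L⁻¹, and [CO₃²⁻] = 3s.
Ksp = [La³⁺]^2[CO₃²⁻]^3 = (8.60×10⁻²)^2(3s)^3
(3s)^3 = 3.32×10⁻³⁴ / (8.60×10⁻²)^2 = 4.49×10⁻³²
s = 1.18×10⁻¹¹ mol L⁻¹

1.18×10⁻¹¹ M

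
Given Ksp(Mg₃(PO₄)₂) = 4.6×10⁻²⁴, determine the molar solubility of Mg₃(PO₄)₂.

8.4×10⁻⁶ M

Mg₃(PO₄)₂(s) ⇌ 3 Mg²⁺(aq) + 2 PO₄³⁻(aq)
If s mol/L of Mg₃(PO₄)₂ dissolves, [Mg²⁺] = 3s and [PO₄³⁻] = 2s.
Ksp = [Mg²⁺]^3[PO₄³⁻]^2 = (3s)^3 · (2s)^2 = 108s^5
108s^5 = 4.6×10⁻²⁴  ⇒  s^5 = 4.3×10⁻²⁶
s = 8.4×10⁻⁶ mol L⁻¹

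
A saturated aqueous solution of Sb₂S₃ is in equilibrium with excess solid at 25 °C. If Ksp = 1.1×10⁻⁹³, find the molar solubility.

1.0×10⁻¹⁹ M

Sb₂S₃(s) ⇌ 2 Sb³⁺(aq) + 3 S²⁻(aq)
If s mol/L of Sb₂S₃ dissolves, [Sb³⁺] = 2s and [S²⁻] = 3s.
Ksp = [Sb³⁺]^2[S²⁻]^3 = (2s)^2 · (3s)^3 = 108s^5
108s^5 = 1.1×10⁻⁹³  ⇒  s^5 = 1.0×10⁻⁹⁵
s = 1.0×10⁻¹⁹ mol L⁻¹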